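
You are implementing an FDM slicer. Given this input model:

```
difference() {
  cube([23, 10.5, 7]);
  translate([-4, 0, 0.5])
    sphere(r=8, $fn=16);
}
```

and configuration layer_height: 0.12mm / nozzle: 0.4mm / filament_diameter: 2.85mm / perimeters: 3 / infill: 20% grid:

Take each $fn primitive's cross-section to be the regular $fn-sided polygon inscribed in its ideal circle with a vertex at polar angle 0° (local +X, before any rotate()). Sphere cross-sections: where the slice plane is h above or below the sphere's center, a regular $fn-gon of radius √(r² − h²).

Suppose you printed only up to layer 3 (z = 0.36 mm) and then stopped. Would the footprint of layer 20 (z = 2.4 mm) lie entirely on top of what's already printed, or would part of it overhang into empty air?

part overhangs

Compare the two slices. At z = 0.36: the cube is present — its section is the full 23×10.5 rectangle (area 241.50 mm²); the r=8 sphere at (-4, 0) slices to a regular 16-gon of circumradius 7.999 (√(r²−h²) with h=0.14 from center) (area = (16/2)·7.999²·sin(360°/16) = 195.87 mm²); After the difference (first − rest): starting from the 23×10.5 cube (241.50 mm²), the r=8 sphere at (-4, 0) partially overlaps it — only the 18.77 mm² overlap (of its 195.87 mm²) is removed, clipping the outline — area = 222.73 mm². At z = 2.4: the cube (footprint 23×10.5) is included at this height (area 241.50 mm²); the r=8 sphere at (-4, 0) contributes a regular 16-gon of circumradius √(8²−1.9²) = 7.771 (area = (16/2)·7.771²·sin(360°/16) = 184.88 mm²); Subtracting the remaining from the first: starting from the 23×10.5 cube (241.50 mm²), the r=8 sphere at (-4, 0) partially overlaps it — only the 16.97 mm² overlap (of its 184.88 mm²) is removed, clipping the outline — area = 224.53 mm². Checking containment: at z = 2.4 the cross-section extends beyond the z = 0.36 cross-section by about 1.80 mm².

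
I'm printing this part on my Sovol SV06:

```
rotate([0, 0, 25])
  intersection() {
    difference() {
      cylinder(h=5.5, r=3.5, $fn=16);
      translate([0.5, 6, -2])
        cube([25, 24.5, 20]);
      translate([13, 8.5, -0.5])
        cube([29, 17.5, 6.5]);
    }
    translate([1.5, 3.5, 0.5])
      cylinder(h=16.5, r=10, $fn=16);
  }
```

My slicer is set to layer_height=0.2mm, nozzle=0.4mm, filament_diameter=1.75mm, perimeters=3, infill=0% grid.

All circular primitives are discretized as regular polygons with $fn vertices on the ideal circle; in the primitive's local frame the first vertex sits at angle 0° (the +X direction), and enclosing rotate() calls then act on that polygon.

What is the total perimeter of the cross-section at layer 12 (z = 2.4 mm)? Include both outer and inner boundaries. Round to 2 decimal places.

21.85 mm

At z = 2.4 mm: the r=3.5 cylinder gives a regular 16-gon of circumradius 3.5 (constant along its height) (perimeter = 2·16·3.500·sin(180°/16) = 21.85 mm); the cube at (0.5, 6) (footprint 25×24.5) is included at this height (perimeter 99.00 mm); the cube at (13, 8.5) (footprint 29×17.5) is included at this height (perimeter 93.00 mm); Taking the first minus the rest: starting from the r=3.5 cylinder, the 25×24.5 cube at (0.5, 6) misses the remaining region (no effect); the 29×17.5 cube at (13, 8.5) misses the remaining region (no effect) — boundary = 21.85 mm; the r=10 cylinder at (1.5, 3.5) gives a regular 16-gon of circumradius 10 (constant along its height) (perimeter = 2·16·10.000·sin(180°/16) = 62.43 mm); After intersecting: that combined region lies inside the r=10 cylinder at (1.5, 3.5), so it is kept whole — boundary = 21.85 mm; (whole slice rotated 25° about Z — lengths, areas and connectivity unchanged). Overall, the cross-section is a single solid region. Total boundary length (outer) = 21.85 mm.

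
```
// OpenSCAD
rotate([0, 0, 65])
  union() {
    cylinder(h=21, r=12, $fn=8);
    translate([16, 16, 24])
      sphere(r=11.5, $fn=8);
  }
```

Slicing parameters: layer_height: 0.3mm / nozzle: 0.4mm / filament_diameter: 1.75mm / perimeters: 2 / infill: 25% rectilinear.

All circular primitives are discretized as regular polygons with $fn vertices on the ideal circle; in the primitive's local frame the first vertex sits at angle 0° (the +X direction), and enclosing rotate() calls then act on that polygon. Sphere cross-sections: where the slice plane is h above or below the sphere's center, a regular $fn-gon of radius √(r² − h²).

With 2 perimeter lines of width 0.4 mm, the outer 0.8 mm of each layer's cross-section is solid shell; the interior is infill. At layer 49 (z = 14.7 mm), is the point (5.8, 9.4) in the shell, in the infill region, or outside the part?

At z = 14.7 mm: the r=12 cylinder gives a regular 8-gon of circumradius 12 (constant along its height); the r=11.5 sphere at (16, 16) slices to a regular 8-gon of circumradius 6.765 (√(r²−h²) with h=9.3 from center); Taking the union: the 2 present regions are separate (no shared area or edge), so areas and boundary lengths simply add and each stays a separate island — 2 connected regions; (whole slice rotated 65° about Z — lengths, areas and connectivity unchanged). Overall, the cross-section has 2 separate islands. Undo the 65° rotation: the query point maps to (10.970, -1.284) in the un-rotated model frame. The nearest boundary edge runs (12.00, 0.00)→(8.49, -8.49); distance from the point to it = 0.46 mm. (Shell/infill is judged within the island containing the point — the largest one.) The point is inside the cross-section, 0.46 mm from the nearest boundary — within the 0.8 mm shell band (2 × 0.4).

shell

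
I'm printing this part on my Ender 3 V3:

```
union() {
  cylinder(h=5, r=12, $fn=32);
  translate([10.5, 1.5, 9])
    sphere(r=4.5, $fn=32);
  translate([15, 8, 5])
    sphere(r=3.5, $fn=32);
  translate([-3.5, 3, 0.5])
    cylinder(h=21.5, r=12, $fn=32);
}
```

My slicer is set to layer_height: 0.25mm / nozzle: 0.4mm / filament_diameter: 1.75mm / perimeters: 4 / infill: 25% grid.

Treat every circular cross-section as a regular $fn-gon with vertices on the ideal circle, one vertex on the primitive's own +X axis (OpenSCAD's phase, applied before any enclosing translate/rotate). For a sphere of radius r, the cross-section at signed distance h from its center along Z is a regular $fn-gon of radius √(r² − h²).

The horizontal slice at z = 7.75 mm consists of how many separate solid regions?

2

At z = 7.75 mm: the cylinder does not reach this height (z outside [0, 5]); the r=4.5 sphere at (10.5, 1.5) slices to a regular 32-gon of circumradius 4.323 (√(r²−h²) with h=1.25 from center); the r=3.5 sphere at (15, 8) slices to a regular 32-gon of circumradius 2.165 (√(r²−h²) with h=2.75 from center); the cylinder at (-3.5, 3): section is a regular 32-gon, circumradius r=12; Merging all regions: the regions partially overlap (shared area 10.37 mm²), so overlapping operands fuse into one piece — 2 connected regions. The result has 2 disconnected regions.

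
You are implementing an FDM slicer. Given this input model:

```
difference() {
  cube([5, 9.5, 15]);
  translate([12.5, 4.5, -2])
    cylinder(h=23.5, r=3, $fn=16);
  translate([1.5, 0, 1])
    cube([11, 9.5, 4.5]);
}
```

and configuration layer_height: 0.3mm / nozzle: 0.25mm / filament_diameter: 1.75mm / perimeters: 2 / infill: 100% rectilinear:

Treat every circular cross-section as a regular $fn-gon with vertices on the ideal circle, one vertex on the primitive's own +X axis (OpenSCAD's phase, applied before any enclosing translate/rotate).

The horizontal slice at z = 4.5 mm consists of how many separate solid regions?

At z = 4.5 mm: the cube is present — its section is the full 5×9.5 rectangle; the cylinder at (12.5, 4.5): section is a regular 16-gon, circumradius r=3; the cube at (1.5, 0) is present — its section is the full 11×9.5 rectangle; After the difference (first − rest): starting from the 5×9.5 cube, the r=3 cylinder at (12.5, 4.5) misses the remaining region (no effect); the 11×9.5 cube at (1.5, 0) partially overlaps it — only the 33.25 mm² overlap (of its 104.50 mm²) is removed, clipping the outline — 1 connected region. The result has 1 disconnected region.

1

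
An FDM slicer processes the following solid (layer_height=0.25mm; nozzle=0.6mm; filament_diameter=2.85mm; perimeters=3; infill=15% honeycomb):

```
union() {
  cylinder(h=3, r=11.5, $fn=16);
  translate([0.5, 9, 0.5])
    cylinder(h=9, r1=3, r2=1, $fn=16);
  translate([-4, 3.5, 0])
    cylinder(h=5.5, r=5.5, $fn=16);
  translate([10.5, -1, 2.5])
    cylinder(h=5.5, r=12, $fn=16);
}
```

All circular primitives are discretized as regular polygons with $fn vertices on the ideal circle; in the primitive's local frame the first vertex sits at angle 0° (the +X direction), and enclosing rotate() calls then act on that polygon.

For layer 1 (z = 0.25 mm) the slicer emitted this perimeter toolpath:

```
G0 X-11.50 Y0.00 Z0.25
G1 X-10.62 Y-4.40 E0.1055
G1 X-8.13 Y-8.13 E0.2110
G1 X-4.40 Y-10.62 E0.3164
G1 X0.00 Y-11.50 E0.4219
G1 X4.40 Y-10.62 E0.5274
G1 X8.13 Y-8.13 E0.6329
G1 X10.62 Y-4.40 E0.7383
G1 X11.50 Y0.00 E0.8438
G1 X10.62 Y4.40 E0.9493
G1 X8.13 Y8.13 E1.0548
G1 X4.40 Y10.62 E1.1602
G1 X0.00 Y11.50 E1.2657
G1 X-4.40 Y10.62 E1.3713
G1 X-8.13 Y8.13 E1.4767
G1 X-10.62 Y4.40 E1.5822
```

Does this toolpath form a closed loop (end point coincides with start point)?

no

Start point (G0): (-11.50, 0.00). End point (last G1): the path does not return to the start — open.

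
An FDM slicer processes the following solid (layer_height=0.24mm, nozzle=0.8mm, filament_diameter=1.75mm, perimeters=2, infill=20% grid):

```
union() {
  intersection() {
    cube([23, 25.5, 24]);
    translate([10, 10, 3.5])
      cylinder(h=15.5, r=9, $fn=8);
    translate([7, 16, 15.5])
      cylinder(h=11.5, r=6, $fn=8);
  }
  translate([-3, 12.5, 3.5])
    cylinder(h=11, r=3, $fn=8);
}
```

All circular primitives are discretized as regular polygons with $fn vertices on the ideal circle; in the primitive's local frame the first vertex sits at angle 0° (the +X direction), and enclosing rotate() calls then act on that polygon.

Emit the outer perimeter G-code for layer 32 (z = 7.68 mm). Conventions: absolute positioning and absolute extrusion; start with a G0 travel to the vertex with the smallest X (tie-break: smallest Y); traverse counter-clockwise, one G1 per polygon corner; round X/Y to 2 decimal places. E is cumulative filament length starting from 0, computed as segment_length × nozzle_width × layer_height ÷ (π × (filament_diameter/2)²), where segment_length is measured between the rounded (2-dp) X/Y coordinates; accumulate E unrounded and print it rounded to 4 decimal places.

G0 X-6.00 Y12.50 Z7.68
G1 X-5.12 Y10.38 E0.1832
G1 X-3.00 Y9.50 E0.3665
G1 X-0.88 Y10.38 E0.5497
G1 X0.00 Y12.50 E0.7329
G1 X-0.88 Y14.62 E0.9161
G1 X-3.00 Y15.50 E1.0994
G1 X-5.12 Y14.62 E1.2826
G1 X-6.00 Y12.50 E1.4658

At z = 7.68 mm: the cube is present — its section is the full 23×25.5 rectangle; the r=9 cylinder at (10, 10) gives a regular 8-gon of circumradius 9 (constant along its height); the cylinder at (7, 16) is absent (z outside [15.5, 27]); After intersecting: at least one operand is absent at this height, so nothing remains; the cylinder at (-3, 12.5): section is a regular 8-gon, circumradius r=3; Combining (union): only the r=3 cylinder at (-3, 12.5) is present, so the union is just that shape — 1 connected region. The outline is a single polygon with 8 vertices. Extrusion per mm of travel: 0.8 × 0.24 / (π × 0.875²) = 0.079824. Accumulating E over each segment gives final E = 1.4658.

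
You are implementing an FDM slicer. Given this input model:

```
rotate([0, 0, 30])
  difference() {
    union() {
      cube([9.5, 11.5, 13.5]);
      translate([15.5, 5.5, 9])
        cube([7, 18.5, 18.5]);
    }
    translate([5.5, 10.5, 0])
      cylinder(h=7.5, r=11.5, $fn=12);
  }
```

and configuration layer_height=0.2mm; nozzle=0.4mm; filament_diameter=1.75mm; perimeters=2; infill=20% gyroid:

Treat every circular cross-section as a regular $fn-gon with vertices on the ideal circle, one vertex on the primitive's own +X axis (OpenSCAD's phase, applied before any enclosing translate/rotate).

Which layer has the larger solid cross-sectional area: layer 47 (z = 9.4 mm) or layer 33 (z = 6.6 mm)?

Layer 47 (z = 9.4): the cube is present — its section is the full 9.5×11.5 rectangle (area 109.25 mm²); the cube at (15.5, 5.5) (footprint 7×18.5) is included at this height (area 129.50 mm²); Merging all regions: the 2 present regions are separate (no shared area or edge), so areas and boundary lengths simply add and each stays a separate island — area = 238.75 mm²; the cylinder at (5.5, 10.5) is absent (z outside [0, 7.5]); Taking the first minus the rest: none of the subtracted shapes is present at this height, so that combined region is unchanged — area = 238.75 mm²; (whole slice rotated 30° about Z — lengths, areas and connectivity unchanged). So its area = 238.75 mm². Layer 33 (z = 6.6): the cube (footprint 9.5×11.5) is included at this height (area 109.25 mm²); the cube at (15.5, 5.5) does not reach this height (z outside [9, 27.5]); Combining (union): only the 9.5×11.5 cube is present, so the union is just that shape — area = 109.25 mm²; the r=11.5 cylinder at (5.5, 10.5) contributes a regular 12-gon of circumradius 11.5 (area = (12/2)·11.500²·sin(360°/12) = 396.75 mm²); Subtracting the remaining from the first: starting from the result so far (109.25 mm²), the r=11.5 cylinder at (5.5, 10.5) partially overlaps it — only the 108.82 mm² overlap (of its 396.75 mm²) is removed, clipping the outline — area = 0.43 mm²; (whole slice rotated 30° about Z — lengths, areas and connectivity unchanged). So its area = 0.43 mm². Layer 47 is larger (238.75 vs 0.43 mm²).

layer 47 (z = 9.4 mm)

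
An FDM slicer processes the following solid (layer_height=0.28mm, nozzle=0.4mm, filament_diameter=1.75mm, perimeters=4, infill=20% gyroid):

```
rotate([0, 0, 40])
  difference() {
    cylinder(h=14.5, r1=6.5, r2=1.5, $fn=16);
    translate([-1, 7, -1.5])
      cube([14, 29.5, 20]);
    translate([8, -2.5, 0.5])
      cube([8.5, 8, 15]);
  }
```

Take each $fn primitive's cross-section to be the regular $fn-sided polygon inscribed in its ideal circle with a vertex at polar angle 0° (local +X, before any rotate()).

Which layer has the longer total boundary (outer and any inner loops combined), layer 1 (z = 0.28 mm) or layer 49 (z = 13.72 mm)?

layer 1 (z = 0.28 mm)

Layer 1 (z = 0.28): the cone contributes a regular 16-gon of circumradius 6.403 (interpolated between r1=6.5 and r2=1.5 at t=0.019) (perimeter = 2·16·6.403·sin(180°/16) = 39.98 mm); the 14×29.5 cube at (-1, 7) contributes its full rectangle (perimeter 87.00 mm); the cube at (8, -2.5) does not reach this height (z outside [0.5, 15.5]); Taking the first minus the rest: starting from the cone, the 14×29.5 cube at (-1, 7) misses the remaining region (no effect) — boundary = 39.98 mm; (whole slice rotated 40° about Z — lengths, areas and connectivity unchanged). So its perimeter = 39.98 mm. Layer 49 (z = 13.72): the cone contributes a regular 16-gon of circumradius 1.769 (interpolated between r1=6.5 and r2=1.5 at t=0.946) (perimeter = 2·16·1.769·sin(180°/16) = 11.04 mm); the 14×29.5 cube at (-1, 7) contributes its full rectangle (perimeter 87.00 mm); the cube at (8, -2.5) (footprint 8.5×8) is included at this height (perimeter 33.00 mm); After the difference (first − rest): starting from the cone, the 14×29.5 cube at (-1, 7) misses the remaining region (no effect); the 8.5×8 cube at (8, -2.5) misses the remaining region (no effect) — boundary = 11.04 mm; (whole slice rotated 40° about Z — lengths, areas and connectivity unchanged). So its perimeter = 11.04 mm. Layer 1 is larger (39.98 vs 11.04 mm).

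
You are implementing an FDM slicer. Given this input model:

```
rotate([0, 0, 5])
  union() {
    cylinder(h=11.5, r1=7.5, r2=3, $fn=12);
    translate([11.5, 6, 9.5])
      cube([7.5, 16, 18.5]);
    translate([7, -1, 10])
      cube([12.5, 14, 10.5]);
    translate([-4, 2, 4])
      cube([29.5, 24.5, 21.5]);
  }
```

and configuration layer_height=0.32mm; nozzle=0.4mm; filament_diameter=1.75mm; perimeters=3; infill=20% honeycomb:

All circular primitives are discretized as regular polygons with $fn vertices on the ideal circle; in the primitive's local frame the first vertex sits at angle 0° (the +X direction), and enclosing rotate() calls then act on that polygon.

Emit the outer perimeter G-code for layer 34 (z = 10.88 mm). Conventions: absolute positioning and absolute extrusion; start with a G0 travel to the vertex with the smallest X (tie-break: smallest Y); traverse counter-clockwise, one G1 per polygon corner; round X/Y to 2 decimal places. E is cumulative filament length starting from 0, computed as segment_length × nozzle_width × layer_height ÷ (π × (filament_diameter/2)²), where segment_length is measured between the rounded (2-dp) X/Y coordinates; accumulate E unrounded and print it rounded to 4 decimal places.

G0 X-6.29 Y26.05 Z10.88
G1 X-4.16 Y1.64 E1.3039
G1 X-2.59 Y1.78 E1.3878
G1 X-2.94 Y1.37 E1.4165
G1 X-3.23 Y-0.28 E1.5057
G1 X-2.66 Y-1.86 E1.5951
G1 X-1.37 Y-2.94 E1.6846
G1 X0.28 Y-3.23 E1.7737
G1 X1.86 Y-2.66 E1.8631
G1 X2.94 Y-1.37 E1.9527
G1 X3.23 Y0.28 E2.0418
G1 X2.66 Y1.86 E2.1312
G1 X2.25 Y2.20 E2.1595
G1 X6.80 Y2.60 E2.4026
G1 X7.06 Y-0.39 E2.5623
G1 X19.51 Y0.70 E3.2274
G1 X19.25 Y3.69 E3.3871
G1 X25.23 Y4.21 E3.7065
G1 X23.09 Y28.62 E5.0105
G1 X-6.29 Y26.05 E6.5800

At z = 10.88 mm: the cone (r1=7.5→r2=3) has section circumradius 3.243 here — a regular 12-gon; the cube at (11.5, 6) is present — its section is the full 7.5×16 rectangle; the cube at (7, -1) is present — its section is the full 12.5×14 rectangle; the cube at (-4, 2) is present — its section is the full 29.5×24.5 rectangle; Combining (union): the regions partially overlap (shared area 261.48 mm²), so overlapping operands fuse into one piece — 1 connected region; (whole slice rotated 5° about Z — lengths, areas and connectivity unchanged). The outline is a single polygon with 19 vertices. Extrusion per mm of travel: 0.4 × 0.32 / (π × 0.875²) = 0.053216. Accumulating E over each segment gives final E = 6.5800.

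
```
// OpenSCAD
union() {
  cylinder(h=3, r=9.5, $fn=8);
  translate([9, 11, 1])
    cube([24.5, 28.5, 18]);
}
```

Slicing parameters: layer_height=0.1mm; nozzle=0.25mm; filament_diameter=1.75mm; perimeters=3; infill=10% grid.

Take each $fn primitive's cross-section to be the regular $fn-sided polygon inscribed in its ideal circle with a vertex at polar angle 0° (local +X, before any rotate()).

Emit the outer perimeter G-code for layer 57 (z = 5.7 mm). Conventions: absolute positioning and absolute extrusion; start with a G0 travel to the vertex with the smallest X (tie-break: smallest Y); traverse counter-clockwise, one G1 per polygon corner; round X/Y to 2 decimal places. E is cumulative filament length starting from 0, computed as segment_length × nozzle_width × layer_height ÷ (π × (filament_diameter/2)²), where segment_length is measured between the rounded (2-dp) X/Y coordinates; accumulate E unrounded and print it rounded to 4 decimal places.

G0 X9.00 Y11.00 Z5.70
G1 X33.50 Y11.00 E0.2546
G1 X33.50 Y39.50 E0.5509
G1 X9.00 Y39.50 E0.8055
G1 X9.00 Y11.00 E1.1017

At z = 5.7 mm: the cylinder is absent (z outside [0, 3]); the 24.5×28.5 cube at (9, 11) contributes its full rectangle; Merging all regions: only the 24.5×28.5 cube at (9, 11) is present, so the union is just that shape — 1 connected region. The outline is a single polygon with 4 vertices. Extrusion per mm of travel: 0.25 × 0.1 / (π × 0.875²) = 0.010394. Accumulating E over each segment gives final E = 1.1017.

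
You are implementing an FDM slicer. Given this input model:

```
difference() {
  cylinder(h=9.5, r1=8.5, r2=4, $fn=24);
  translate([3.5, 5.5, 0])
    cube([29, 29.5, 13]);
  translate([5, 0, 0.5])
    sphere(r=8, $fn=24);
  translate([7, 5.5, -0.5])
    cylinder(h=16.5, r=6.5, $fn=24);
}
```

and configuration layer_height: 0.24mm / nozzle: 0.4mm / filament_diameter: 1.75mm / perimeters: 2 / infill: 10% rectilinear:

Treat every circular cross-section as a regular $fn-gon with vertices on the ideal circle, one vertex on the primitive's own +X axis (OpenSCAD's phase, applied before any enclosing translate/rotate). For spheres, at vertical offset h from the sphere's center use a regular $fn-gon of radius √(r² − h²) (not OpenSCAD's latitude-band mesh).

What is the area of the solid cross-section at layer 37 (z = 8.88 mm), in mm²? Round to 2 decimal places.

At z = 8.88 mm: the cone contributes a regular 24-gon of circumradius 4.294 (interpolated between r1=8.5 and r2=4 at t=0.935) (area = (24/2)·4.294²·sin(360°/24) = 57.26 mm²); the cube at (3.5, 5.5) (footprint 29×29.5) is included at this height (area 855.50 mm²); the sphere at (5, 0) is absent (|z−center|=8.380 > r=8); the cylinder at (7, 5.5): section is a regular 24-gon, circumradius r=6.5 (area = (24/2)·6.500²·sin(360°/24) = 131.22 mm²); Taking the first minus the rest: starting from the cone (57.26 mm²), the 29×29.5 cube at (3.5, 5.5) misses the remaining region (no effect); the r=6.5 cylinder at (7, 5.5) partially overlaps it — only the 7.26 mm² overlap (of its 131.22 mm²) is removed, clipping the outline — area = 49.99 mm². Overall, the cross-section is a single solid region. Net area = 49.99 mm².

49.99 mm²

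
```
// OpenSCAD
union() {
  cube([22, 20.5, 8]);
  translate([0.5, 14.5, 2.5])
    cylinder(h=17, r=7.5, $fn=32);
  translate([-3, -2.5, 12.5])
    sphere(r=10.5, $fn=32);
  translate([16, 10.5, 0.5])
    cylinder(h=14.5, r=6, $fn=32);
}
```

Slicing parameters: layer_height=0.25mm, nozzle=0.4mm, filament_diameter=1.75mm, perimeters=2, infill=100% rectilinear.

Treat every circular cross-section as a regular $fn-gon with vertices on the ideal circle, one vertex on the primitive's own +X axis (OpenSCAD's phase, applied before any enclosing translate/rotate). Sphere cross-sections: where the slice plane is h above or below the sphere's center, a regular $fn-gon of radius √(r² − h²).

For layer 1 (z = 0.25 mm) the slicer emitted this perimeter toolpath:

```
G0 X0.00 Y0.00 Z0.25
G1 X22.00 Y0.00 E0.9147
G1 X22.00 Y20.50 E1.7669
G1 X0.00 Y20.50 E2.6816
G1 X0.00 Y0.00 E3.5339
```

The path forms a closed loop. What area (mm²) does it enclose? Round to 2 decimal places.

451.00 mm²

Apply the shoelace formula to the sequence of (X, Y) vertices; enclosed area = 451.00 mm².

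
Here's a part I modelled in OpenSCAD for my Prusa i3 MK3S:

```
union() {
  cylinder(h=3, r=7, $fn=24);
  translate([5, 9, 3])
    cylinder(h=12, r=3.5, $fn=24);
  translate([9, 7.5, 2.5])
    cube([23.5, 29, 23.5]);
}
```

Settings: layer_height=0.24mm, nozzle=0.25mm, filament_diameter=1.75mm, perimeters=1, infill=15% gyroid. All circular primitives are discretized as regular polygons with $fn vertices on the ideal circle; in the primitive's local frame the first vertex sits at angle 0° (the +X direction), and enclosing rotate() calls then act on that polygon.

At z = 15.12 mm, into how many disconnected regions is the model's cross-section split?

At z = 15.12 mm: the cylinder is absent (z outside [0, 3]); the cylinder at (5, 9) is not intersected at this z (z outside [3, 15]); the cube at (9, 7.5) is present — its section is the full 23.5×29 rectangle; Combining (union): only the 23.5×29 cube at (9, 7.5) is present, so the union is just that shape — 1 connected region. The result has 1 disconnected region.

1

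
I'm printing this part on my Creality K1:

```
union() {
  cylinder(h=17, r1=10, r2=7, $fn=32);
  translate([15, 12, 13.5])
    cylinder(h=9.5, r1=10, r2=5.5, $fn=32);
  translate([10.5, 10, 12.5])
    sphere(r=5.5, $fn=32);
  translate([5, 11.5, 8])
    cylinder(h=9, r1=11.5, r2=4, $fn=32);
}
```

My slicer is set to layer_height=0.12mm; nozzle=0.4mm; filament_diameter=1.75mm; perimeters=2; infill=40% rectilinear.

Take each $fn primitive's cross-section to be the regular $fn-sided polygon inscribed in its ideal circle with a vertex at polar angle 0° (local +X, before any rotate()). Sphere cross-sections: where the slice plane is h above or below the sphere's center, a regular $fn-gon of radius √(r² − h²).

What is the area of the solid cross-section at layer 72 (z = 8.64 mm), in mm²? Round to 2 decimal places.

At z = 8.64 mm: the cone (r1=10→r2=7) has section circumradius 8.475 here — a regular 32-gon (area = (32/2)·8.475²·sin(360°/32) = 224.22 mm²); the cone at (15, 12) is not intersected at this z (z outside [13.5, 23]); the sphere at (10.5, 10): section is a regular 32-gon, circumradius = √(r²−h²) = √(5.5²−3.86²) = 3.918 (area = (32/2)·3.918²·sin(360°/32) = 47.92 mm²); the cone at (5, 11.5) contributes a regular 32-gon of circumradius 10.967 (interpolated between r1=11.5 and r2=4 at t=0.071) (area = (32/2)·10.967²·sin(360°/32) = 375.41 mm²); Combining (union): the regions partially overlap — summed areas 647.54 mm² minus the doubly-counted overlap 117.12 mm² gives 530.42 mm² — area = 530.42 mm². Overall, the cross-section is a single solid region. Net area = 530.42 mm².

530.42 mm²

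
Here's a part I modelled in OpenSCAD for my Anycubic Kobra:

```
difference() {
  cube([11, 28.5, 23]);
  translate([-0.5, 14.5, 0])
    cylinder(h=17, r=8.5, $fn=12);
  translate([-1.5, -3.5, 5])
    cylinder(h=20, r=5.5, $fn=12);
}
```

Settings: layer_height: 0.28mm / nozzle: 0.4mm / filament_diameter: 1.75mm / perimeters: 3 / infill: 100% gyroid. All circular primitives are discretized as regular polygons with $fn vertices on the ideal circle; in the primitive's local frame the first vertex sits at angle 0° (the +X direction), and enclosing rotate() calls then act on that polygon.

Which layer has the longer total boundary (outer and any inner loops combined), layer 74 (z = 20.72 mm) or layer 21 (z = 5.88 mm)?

Layer 74 (z = 20.72): the 11×28.5 cube contributes its full rectangle (perimeter 79.00 mm); the cylinder at (-0.5, 14.5) does not reach this height (z outside [0, 17]); the cylinder at (-1.5, -3.5): section is a regular 12-gon, circumradius r=5.5 (perimeter = 2·12·5.500·sin(180°/12) = 34.16 mm); After the difference (first − rest): starting from the 11×28.5 cube, the r=5.5 cylinder at (-1.5, -3.5) partially overlaps it — only the 2.59 mm² overlap (of its 90.75 mm²) is removed, clipping the outline — boundary = 77.97 mm. So its perimeter = 77.97 mm. Layer 21 (z = 5.88): the cube (footprint 11×28.5) is included at this height (perimeter 79.00 mm); the r=8.5 cylinder at (-0.5, 14.5) gives a regular 12-gon of circumradius 8.5 (constant along its height) (perimeter = 2·12·8.500·sin(180°/12) = 52.80 mm); the r=5.5 cylinder at (-1.5, -3.5) gives a regular 12-gon of circumradius 5.5 (constant along its height) (perimeter = 2·12·5.500·sin(180°/12) = 34.16 mm); After the difference (first − rest): starting from the 11×28.5 cube, the r=8.5 cylinder at (-0.5, 14.5) partially overlaps it — only the 99.94 mm² overlap (of its 216.75 mm²) is removed, clipping the outline; the r=5.5 cylinder at (-1.5, -3.5) partially overlaps it — only the 2.59 mm² overlap (of its 90.75 mm²) is removed, clipping the outline — boundary = 86.60 mm. So its perimeter = 86.60 mm. Layer 21 is larger (86.60 vs 77.97 mm).

layer 21 (z = 5.88 mm)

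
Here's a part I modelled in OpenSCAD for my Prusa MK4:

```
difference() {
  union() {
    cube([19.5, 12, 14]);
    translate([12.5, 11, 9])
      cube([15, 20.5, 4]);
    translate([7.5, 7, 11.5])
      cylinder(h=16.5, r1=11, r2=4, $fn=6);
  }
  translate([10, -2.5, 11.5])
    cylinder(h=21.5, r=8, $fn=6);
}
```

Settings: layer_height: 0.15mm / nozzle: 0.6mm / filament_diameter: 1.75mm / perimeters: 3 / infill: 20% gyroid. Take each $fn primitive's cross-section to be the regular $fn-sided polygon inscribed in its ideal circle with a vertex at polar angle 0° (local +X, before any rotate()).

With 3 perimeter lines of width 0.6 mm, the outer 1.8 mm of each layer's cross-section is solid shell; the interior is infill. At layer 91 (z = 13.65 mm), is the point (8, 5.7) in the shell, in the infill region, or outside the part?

At z = 13.65 mm: the cube (footprint 19.5×12) is included at this height; the cube at (12.5, 11) is not intersected at this z (z outside [9, 13]); the cone at (7.5, 7): at t=0.130 of its height the radius interpolates to r₁+(r₂−r₁)t = 10.088, giving a regular 6-gon of that circumradius; Taking the union: the regions partially overlap (shared area 187.79 mm²), so overlapping operands fuse into one piece — 1 connected region; the r=8 cylinder at (10, -2.5) gives a regular 6-gon of circumradius 8 (constant along its height); Subtracting the remaining from the first: starting from the result so far, the r=8 cylinder at (10, -2.5) partially overlaps it — only the 64.29 mm² overlap (of its 166.28 mm²) is removed, clipping the outline — 1 connected region. Overall, the cross-section is a single solid region. The nearest boundary edge runs (14.00, 4.43)→(6.00, 4.43); distance from the point to it = 1.27 mm. The point is inside the cross-section, 1.27 mm from the nearest boundary — within the 1.8 mm shell band (3 × 0.6).

shell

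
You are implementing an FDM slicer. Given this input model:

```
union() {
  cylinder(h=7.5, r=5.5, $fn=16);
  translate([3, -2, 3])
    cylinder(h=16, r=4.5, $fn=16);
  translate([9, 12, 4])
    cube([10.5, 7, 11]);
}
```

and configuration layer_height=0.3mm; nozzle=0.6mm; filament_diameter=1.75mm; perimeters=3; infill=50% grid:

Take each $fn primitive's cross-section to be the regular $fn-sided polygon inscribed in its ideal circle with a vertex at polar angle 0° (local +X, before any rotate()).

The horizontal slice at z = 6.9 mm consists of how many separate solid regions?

At z = 6.9 mm: the cylinder: section is a regular 16-gon, circumradius r=5.5; the cylinder at (3, -2): section is a regular 16-gon, circumradius r=4.5; the cube at (9, 12) (footprint 10.5×7) is included at this height; Merging all regions: the regions partially overlap (shared area 41.08 mm²), so overlapping operands fuse into one piece — 2 connected regions. The result has 2 disconnected regions.

2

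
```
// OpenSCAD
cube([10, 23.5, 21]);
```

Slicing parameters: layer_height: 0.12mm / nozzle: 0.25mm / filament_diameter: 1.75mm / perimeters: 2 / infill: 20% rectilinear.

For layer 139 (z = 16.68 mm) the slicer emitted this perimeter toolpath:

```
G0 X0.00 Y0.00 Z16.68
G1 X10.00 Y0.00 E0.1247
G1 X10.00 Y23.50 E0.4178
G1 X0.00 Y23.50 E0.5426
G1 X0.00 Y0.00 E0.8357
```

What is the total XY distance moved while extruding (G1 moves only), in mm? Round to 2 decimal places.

Sum the Euclidean lengths of each G1 segment: total = 67.00 mm.

67.00 mm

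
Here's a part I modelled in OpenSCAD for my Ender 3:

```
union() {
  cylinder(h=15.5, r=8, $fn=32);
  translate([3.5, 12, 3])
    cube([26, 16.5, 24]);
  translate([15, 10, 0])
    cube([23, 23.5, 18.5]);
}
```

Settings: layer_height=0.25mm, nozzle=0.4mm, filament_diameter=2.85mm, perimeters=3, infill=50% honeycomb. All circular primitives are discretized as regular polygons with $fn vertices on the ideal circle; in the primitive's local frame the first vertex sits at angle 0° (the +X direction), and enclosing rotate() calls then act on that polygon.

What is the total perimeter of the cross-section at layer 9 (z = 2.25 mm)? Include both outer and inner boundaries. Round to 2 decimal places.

At z = 2.25 mm: the r=8 cylinder contributes a regular 32-gon of circumradius 8 (perimeter = 2·32·8.000·sin(180°/32) = 50.18 mm); the cube at (3.5, 12) is absent (z outside [3, 27]); the cube at (15, 10) is present — its section is the full 23×23.5 rectangle (perimeter 93.00 mm); Combining (union): the 2 present regions are separate (no shared area or edge), so areas and boundary lengths simply add and each stays a separate island — boundary = 143.18 mm. Overall, the cross-section has 2 separate islands. Total boundary length (outer) = 143.18 mm.

143.18 mm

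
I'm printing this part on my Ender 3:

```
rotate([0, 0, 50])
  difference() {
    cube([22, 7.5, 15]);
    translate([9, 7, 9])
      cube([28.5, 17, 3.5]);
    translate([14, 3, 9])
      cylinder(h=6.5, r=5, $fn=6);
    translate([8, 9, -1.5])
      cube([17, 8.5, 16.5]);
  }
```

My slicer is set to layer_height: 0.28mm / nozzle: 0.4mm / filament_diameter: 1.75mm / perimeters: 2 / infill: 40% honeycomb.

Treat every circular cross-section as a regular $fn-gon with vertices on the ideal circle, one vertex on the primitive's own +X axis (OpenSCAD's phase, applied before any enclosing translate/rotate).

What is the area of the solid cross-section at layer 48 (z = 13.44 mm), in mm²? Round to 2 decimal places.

107.72 mm²

At z = 13.44 mm: the 22×7.5 cube contributes its full rectangle (area 165.00 mm²); the cube at (9, 7) is absent (z outside [9, 12.5]); the r=5 cylinder at (14, 3) gives a regular 6-gon of circumradius 5 (constant along its height) (area = (6/2)·5.000²·sin(360°/6) = 64.95 mm²); the cube at (8, 9) is present — its section is the full 17×8.5 rectangle (area 144.50 mm²); Subtracting the remaining from the first: starting from the 22×7.5 cube (165.00 mm²), the r=5 cylinder at (14, 3) partially overlaps it — only the 57.28 mm² overlap (of its 64.95 mm²) is removed, clipping the outline; the 17×8.5 cube at (8, 9) misses the remaining region (no effect) — area = 107.72 mm²; (rotated 50° about Z; rotation is an isometry so areas/perimeters/island counts are preserved). Overall, the cross-section is a single solid region. Net area = 107.72 mm².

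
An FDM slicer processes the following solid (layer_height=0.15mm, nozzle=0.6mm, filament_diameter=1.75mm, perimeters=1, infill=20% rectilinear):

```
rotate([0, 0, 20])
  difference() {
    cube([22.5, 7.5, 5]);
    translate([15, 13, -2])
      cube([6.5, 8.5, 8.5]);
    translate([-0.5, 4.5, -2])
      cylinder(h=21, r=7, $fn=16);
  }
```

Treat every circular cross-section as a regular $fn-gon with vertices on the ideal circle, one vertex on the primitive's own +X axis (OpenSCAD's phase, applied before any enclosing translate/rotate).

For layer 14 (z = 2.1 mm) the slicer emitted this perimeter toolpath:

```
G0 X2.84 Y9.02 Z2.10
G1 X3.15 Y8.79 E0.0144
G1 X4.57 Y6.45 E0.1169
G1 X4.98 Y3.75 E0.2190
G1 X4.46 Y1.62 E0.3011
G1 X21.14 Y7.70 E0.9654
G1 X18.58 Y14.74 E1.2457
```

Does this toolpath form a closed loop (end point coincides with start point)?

no

Start point (G0): (2.84, 9.02). End point (last G1): the path does not return to the start — open.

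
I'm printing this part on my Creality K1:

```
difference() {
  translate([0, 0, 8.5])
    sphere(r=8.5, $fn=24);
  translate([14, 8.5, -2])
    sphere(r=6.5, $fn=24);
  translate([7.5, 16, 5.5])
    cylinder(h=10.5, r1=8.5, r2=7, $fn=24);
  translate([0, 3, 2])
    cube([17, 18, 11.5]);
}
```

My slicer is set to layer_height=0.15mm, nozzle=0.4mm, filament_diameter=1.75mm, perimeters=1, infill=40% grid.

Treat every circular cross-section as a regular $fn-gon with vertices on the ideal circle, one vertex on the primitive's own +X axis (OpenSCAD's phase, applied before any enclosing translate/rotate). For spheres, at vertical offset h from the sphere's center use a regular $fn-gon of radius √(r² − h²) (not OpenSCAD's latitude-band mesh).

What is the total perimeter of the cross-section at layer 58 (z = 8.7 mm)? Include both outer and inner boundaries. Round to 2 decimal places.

At z = 8.7 mm: the r=8.5 sphere slices to a regular 24-gon of circumradius 8.498 (√(r²−h²) with h=0.2 from center) (perimeter = 2·24·8.498·sin(180°/24) = 53.24 mm); the sphere at (14, 8.5) is not intersected at this z (|z−center|=10.700 > r=6.5); the cone at (7.5, 16): at t=0.305 of its height the radius interpolates to r₁+(r₂−r₁)t = 8.043, giving a regular 24-gon of that circumradius (perimeter = 2·24·8.043·sin(180°/24) = 50.39 mm); the cube at (0, 3) (footprint 17×18) is included at this height (perimeter 70.00 mm); After the difference (first − rest): starting from the r=8.5 sphere, the cone at (7.5, 16) misses the remaining region (no effect); the 17×18 cube at (0, 3) partially overlaps it — only the 31.26 mm² overlap (of its 306.00 mm²) is removed, clipping the outline — boundary = 56.39 mm. Overall, the cross-section is a single solid region. Total boundary length (outer) = 56.39 mm.

56.39 mm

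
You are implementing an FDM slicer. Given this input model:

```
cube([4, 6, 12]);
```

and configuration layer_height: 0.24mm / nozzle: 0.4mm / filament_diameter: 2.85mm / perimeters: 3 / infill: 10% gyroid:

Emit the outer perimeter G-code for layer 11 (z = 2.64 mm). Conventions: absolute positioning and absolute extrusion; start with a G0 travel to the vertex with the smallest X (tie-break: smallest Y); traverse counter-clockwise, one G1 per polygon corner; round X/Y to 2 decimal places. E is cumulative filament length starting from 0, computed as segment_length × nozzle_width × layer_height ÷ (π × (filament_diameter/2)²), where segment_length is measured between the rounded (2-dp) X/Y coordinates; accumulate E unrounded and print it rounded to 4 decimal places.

G0 X0.00 Y0.00 Z2.64
G1 X4.00 Y0.00 E0.0602
G1 X4.00 Y6.00 E0.1505
G1 X0.00 Y6.00 E0.2107
G1 X0.00 Y0.00 E0.3010

At z = 2.64 mm: the cube (footprint 4×6) is included at this height. The outline is a single polygon with 4 vertices. Extrusion per mm of travel: 0.4 × 0.24 / (π × 1.425²) = 0.015048. Accumulating E over each segment gives final E = 0.3010.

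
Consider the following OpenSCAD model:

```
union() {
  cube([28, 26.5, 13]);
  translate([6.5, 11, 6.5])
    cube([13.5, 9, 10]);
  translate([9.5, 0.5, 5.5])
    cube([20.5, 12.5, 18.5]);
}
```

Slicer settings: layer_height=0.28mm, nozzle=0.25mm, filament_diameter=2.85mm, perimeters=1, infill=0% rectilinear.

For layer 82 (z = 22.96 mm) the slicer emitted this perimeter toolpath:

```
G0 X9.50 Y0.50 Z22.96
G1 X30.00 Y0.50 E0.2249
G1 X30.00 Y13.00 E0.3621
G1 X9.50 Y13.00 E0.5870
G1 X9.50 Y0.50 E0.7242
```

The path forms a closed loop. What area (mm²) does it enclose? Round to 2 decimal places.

256.25 mm²

Apply the shoelace formula to the sequence of (X, Y) vertices; enclosed area = 256.25 mm².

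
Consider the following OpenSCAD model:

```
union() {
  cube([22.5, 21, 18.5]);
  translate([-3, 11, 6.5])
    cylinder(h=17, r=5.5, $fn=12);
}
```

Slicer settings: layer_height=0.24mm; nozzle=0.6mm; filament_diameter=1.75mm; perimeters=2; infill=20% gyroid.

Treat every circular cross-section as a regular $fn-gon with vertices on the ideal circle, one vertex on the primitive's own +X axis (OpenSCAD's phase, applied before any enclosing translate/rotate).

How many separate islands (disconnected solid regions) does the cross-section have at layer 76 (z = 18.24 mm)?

At z = 18.24 mm: the 22.5×21 cube contributes its full rectangle; the r=5.5 cylinder at (-3, 11) gives a regular 12-gon of circumradius 5.5 (constant along its height); Merging all regions: the regions partially overlap (shared area 14.83 mm²), so overlapping operands fuse into one piece — 1 connected region. Overall, the cross-section is a single solid region. Island count = 1.

1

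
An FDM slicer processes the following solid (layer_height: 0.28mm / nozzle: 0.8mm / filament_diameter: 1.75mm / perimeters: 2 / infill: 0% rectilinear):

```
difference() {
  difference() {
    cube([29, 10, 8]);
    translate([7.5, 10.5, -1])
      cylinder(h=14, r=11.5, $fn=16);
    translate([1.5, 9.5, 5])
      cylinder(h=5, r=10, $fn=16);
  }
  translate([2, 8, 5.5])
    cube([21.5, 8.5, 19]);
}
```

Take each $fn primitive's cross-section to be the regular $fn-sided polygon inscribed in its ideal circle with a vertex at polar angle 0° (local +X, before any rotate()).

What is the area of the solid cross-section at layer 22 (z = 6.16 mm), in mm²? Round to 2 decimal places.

112.39 mm²

At z = 6.16 mm: the 29×10 cube contributes its full rectangle (area 290.00 mm²); the cylinder at (7.5, 10.5): section is a regular 16-gon, circumradius r=11.5 (area = (16/2)·11.500²·sin(360°/16) = 404.88 mm²); the cylinder at (1.5, 9.5): section is a regular 16-gon, circumradius r=10 (area = (16/2)·10.000²·sin(360°/16) = 306.15 mm²); Subtracting the remaining from the first: starting from the 29×10 cube (290.00 mm²), the r=11.5 cylinder at (7.5, 10.5) partially overlaps it — only the 165.17 mm² overlap (of its 404.88 mm²) is removed, clipping the outline; the r=10 cylinder at (1.5, 9.5) partially overlaps it — only the 2.83 mm² overlap (of its 306.15 mm²) is removed, clipping the outline — area = 121.99 mm²; the 21.5×8.5 cube at (2, 8) contributes its full rectangle (area 182.75 mm²); Subtracting the remaining from the first: starting from the result so far (121.99 mm²), the 21.5×8.5 cube at (2, 8) partially overlaps it — only the 9.60 mm² overlap (of its 182.75 mm²) is removed, clipping the outline — area = 112.39 mm². Overall, the cross-section is a single solid region. Net area = 112.39 mm².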